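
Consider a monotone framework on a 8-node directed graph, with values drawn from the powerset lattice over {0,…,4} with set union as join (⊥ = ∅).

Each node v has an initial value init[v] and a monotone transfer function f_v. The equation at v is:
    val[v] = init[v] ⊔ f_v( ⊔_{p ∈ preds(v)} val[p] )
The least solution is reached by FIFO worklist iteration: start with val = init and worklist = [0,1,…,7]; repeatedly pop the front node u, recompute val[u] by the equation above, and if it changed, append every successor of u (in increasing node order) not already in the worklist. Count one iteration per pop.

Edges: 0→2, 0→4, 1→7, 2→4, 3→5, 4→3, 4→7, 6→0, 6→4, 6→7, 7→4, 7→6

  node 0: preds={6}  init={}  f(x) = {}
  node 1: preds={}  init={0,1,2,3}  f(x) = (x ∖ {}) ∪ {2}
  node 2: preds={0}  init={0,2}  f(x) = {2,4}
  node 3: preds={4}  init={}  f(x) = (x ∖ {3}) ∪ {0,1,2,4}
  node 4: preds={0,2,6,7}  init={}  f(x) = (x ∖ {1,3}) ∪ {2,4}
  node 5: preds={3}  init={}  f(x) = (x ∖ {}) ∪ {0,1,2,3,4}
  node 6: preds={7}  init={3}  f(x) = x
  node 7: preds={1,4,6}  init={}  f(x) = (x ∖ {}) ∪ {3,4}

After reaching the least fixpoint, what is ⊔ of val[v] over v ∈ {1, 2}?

Iteration log — 14 steps:
  step 1. node 0  ⊔preds={3}  new={}  stable
  step 2. node 1  ⊔preds={}  new={0,1,2,3}  stable
  step 3. node 2  ⊔preds={}  new={0,2,4}  old={0,2}  +wl: 
  step 4. node 3  ⊔preds={}  new={0,1,2,4}  old={}  +wl: 
  step 5. node 4  ⊔preds={0,2,3,4}  new={0,2,4}  old={}  +wl: 3
  step 6. node 5  ⊔preds={0,1,2,4}  new={0,1,2,3,4}  old={}  +wl: 
  step 7. node 6  ⊔preds={}  new={3}  stable
  step 8. node 7  ⊔preds={0,1,2,3,4}  new={0,1,2,3,4}  old={}  +wl: 4,6
  step 9. node 3  ⊔preds={0,2,4}  new={0,1,2,4}  stable
  step 10. node 4  ⊔preds={0,1,2,3,4}  new={0,2,4}  stable
  step 11. node 6  ⊔preds={0,1,2,3,4}  new={0,1,2,3,4}  old={3}  +wl: 0,4,7
  step 12. node 0  ⊔preds={0,1,2,3,4}  new={}  stable
  step 13. node 4  ⊔preds={0,1,2,3,4}  new={0,2,4}  stable
  step 14. node 7  ⊔preds={0,1,2,3,4}  new={0,1,2,3,4}  stable

Least fixpoint reached:
  node 0: {}
  node 1: {0,1,2,3}
  node 2: {0,2,4}
  node 3: {0,1,2,4}
  node 4: {0,2,4}
  node 5: {0,1,2,3,4}
  node 6: {0,1,2,3,4}
  node 7: {0,1,2,3,4}

{0,1,2,3,4}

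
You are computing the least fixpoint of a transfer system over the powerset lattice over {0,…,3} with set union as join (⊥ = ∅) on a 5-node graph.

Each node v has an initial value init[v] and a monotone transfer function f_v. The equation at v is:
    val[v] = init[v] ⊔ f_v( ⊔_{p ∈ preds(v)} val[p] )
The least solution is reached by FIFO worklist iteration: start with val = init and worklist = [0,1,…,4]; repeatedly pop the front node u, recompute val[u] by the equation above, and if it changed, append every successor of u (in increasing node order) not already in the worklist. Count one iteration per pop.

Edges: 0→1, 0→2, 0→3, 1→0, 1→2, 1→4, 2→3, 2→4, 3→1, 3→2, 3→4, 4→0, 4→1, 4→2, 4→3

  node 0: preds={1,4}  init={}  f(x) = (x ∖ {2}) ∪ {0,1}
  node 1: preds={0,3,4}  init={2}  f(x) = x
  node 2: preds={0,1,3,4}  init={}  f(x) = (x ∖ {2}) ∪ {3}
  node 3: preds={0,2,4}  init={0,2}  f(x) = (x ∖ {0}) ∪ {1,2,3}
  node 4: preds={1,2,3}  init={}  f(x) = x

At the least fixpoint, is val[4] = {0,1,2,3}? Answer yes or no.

yes

Worklist (11 pops):
  #1 pop 0: in={2} → {0,1} (was {}); enqueue []
  #2 pop 1: in={0,1,2} → {0,1,2} (was {2}); enqueue [0]
  #3 pop 2: in={0,1,2} → {0,1,3} (was {}); enqueue []
  #4 pop 3: in={0,1,3} → {0,1,2,3} (was {0,2}); enqueue [1,2]
  #5 pop 4: in={0,1,2,3} → {0,1,2,3} (was {}); enqueue [3]
  #6 pop 0: in={0,1,2,3} → {0,1,3} (was {0,1}); enqueue []
  #7 pop 1: in={0,1,2,3} → {0,1,2,3} (was {0,1,2}); enqueue [0,4]
  #8 pop 2: in={0,1,2,3} → {0,1,3} (no change)
  #9 pop 3: in={0,1,2,3} → {0,1,2,3} (no change)
  #10 pop 0: in={0,1,2,3} → {0,1,3} (no change)
  #11 pop 4: in={0,1,2,3} → {0,1,2,3} (no change)

Fixpoint:
  val[0] = {0,1,3}
  val[1] = {0,1,2,3}
  val[2] = {0,1,3}
  val[3] = {0,1,2,3}
  val[4] = {0,1,2,3}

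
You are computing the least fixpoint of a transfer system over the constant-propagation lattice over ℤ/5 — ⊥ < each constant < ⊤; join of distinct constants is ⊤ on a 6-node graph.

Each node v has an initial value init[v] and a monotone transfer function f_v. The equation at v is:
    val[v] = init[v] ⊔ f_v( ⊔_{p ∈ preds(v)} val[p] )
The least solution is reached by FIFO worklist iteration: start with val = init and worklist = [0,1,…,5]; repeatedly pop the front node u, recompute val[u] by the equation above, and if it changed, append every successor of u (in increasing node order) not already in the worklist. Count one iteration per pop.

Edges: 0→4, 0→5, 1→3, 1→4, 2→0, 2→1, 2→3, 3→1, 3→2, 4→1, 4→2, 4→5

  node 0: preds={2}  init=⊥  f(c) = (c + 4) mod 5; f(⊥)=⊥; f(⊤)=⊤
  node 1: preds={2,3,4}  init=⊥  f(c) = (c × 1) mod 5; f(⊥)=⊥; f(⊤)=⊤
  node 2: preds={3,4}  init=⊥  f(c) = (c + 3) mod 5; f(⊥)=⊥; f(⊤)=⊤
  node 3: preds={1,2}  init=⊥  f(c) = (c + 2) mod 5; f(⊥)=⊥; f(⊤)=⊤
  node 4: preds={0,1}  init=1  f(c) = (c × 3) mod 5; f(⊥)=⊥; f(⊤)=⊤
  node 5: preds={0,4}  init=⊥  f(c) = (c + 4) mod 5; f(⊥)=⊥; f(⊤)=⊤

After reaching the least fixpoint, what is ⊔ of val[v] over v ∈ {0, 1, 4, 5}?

⊤

Iteration log — 16 steps:
  step 1. node 0  ⊔preds=⊥  new=⊥  stable
  step 2. node 1  ⊔preds=1  new=1  old=⊥  +wl: 
  step 3. node 2  ⊔preds=1  new=4  old=⊥  +wl: 0,1
  step 4. node 3  ⊔preds=⊤  new=⊤  old=⊥  +wl: 2
  step 5. node 4  ⊔preds=1  new=⊤  old=1  +wl: 
  step 6. node 5  ⊔preds=⊤  new=⊤  old=⊥  +wl: 
  step 7. node 0  ⊔preds=4  new=3  old=⊥  +wl: 4,5
  step 8. node 1  ⊔preds=⊤  new=⊤  old=1  +wl: 3
  step 9. node 2  ⊔preds=⊤  new=⊤  old=4  +wl: 0,1
  step 10. node 4  ⊔preds=⊤  new=⊤  stable
  step 11. node 5  ⊔preds=⊤  new=⊤  stable
  step 12. node 3  ⊔preds=⊤  new=⊤  stable
  step 13. node 0  ⊔preds=⊤  new=⊤  old=3  +wl: 4,5
  step 14. node 1  ⊔preds=⊤  new=⊤  stable
  step 15. node 4  ⊔preds=⊤  new=⊤  stable
  step 16. node 5  ⊔preds=⊤  new=⊤  stable

Least fixpoint reached:
  node 0: ⊤
  node 1: ⊤
  node 2: ⊤
  node 3: ⊤
  node 4: ⊤
  node 5: ⊤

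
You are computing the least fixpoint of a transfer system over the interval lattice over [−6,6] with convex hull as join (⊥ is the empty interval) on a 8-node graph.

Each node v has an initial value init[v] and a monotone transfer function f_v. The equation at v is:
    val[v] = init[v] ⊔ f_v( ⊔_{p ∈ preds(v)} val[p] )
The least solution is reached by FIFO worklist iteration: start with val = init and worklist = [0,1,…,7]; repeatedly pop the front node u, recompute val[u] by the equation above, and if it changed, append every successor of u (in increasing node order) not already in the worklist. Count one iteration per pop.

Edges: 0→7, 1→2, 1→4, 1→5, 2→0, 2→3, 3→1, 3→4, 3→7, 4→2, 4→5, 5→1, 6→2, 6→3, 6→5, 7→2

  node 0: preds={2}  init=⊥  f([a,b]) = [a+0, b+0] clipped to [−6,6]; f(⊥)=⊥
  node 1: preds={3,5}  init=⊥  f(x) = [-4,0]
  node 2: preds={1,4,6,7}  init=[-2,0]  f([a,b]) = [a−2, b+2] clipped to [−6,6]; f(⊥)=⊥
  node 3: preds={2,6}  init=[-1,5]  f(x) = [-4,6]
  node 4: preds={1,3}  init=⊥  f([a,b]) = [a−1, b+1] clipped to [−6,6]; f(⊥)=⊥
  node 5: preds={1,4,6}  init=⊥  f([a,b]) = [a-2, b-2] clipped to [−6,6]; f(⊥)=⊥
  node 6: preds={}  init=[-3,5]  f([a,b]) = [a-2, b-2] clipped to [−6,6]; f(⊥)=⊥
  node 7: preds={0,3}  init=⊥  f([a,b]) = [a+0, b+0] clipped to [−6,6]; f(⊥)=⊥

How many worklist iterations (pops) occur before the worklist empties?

13

Worklist (13 pops):
  #1 pop 0: in=[-2,0] → [-2,0] (was ⊥); enqueue []
  #2 pop 1: in=[-1,5] → [-4,0] (was ⊥); enqueue []
  #3 pop 2: in=[-4,5] → [-6,6] (was [-2,0]); enqueue [0]
  #4 pop 3: in=[-6,6] → [-4,6] (was [-1,5]); enqueue [1]
  #5 pop 4: in=[-4,6] → [-5,6] (was ⊥); enqueue [2]
  #6 pop 5: in=[-5,6] → [-6,4] (was ⊥); enqueue []
  #7 pop 6: in=⊥ → [-3,5] (no change)
  #8 pop 7: in=[-4,6] → [-4,6] (was ⊥); enqueue []
  #9 pop 0: in=[-6,6] → [-6,6] (was [-2,0]); enqueue [7]
  #10 pop 1: in=[-6,6] → [-4,0] (no change)
  #11 pop 2: in=[-5,6] → [-6,6] (no change)
  #12 pop 7: in=[-6,6] → [-6,6] (was [-4,6]); enqueue [2]
  #13 pop 2: in=[-6,6] → [-6,6] (no change)

Fixpoint:
  val[0] = [-6,6]
  val[1] = [-4,0]
  val[2] = [-6,6]
  val[3] = [-4,6]
  val[4] = [-5,6]
  val[5] = [-6,4]
  val[6] = [-3,5]
  val[7] = [-6,6]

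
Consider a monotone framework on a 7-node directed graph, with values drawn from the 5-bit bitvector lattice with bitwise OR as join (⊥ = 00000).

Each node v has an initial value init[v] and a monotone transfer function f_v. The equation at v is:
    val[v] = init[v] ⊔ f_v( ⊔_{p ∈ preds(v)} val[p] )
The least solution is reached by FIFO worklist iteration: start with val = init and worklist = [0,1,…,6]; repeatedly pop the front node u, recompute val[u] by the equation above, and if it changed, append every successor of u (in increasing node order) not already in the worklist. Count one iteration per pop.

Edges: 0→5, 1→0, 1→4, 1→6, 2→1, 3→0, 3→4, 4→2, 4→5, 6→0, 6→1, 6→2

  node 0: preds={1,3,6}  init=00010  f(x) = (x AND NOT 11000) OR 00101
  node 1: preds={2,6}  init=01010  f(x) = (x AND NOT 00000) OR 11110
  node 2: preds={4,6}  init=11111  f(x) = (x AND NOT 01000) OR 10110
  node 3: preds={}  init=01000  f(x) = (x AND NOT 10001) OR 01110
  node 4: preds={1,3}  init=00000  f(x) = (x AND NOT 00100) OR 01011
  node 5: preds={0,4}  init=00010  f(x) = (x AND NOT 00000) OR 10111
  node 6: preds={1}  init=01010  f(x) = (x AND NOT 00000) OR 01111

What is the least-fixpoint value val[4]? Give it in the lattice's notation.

Trace (10 dequeues):
  [1] u=0 | in 01010 | out 00111 | prev 00010 | push {}
  [2] u=1 | in 11111 | out 11111 | prev 01010 | push {0}
  [3] u=2 | in 01010 | out 11111 | ==
  [4] u=3 | in 00000 | out 01110 | prev 01000 | push {}
  [5] u=4 | in 11111 | out 11011 | prev 00000 | push {2}
  [6] u=5 | in 11111 | out 11111 | prev 00010 | push {}
  [7] u=6 | in 11111 | out 11111 | prev 01010 | push {1}
  [8] u=0 | in 11111 | out 00111 | ==
  [9] u=2 | in 11111 | out 11111 | ==
  [10] u=1 | in 11111 | out 11111 | ==

Converged values:
  [0] 00111
  [1] 11111
  [2] 11111
  [3] 01110
  [4] 11011
  [5] 11111
  [6] 11111

11011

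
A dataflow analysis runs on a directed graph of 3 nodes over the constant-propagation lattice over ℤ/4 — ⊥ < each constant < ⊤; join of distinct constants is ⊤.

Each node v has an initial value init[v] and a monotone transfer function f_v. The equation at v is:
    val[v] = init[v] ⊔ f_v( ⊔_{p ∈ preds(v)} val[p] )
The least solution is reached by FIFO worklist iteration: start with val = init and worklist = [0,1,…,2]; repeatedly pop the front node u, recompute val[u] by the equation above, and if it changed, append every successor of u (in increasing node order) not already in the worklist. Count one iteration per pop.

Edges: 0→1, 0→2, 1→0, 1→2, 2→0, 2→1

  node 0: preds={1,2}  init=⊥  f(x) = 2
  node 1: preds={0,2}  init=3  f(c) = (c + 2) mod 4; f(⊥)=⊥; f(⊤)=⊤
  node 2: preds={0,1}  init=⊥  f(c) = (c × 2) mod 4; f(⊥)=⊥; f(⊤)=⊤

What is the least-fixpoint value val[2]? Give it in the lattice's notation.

⊤

Trace (5 dequeues):
  [1] u=0 | in 3 | out 2 | prev ⊥ | push {}
  [2] u=1 | in 2 | out ⊤ | prev 3 | push {0}
  [3] u=2 | in ⊤ | out ⊤ | prev ⊥ | push {1}
  [4] u=0 | in ⊤ | out 2 | ==
  [5] u=1 | in ⊤ | out ⊤ | ==

Converged values:
  [0] 2
  [1] ⊤
  [2] ⊤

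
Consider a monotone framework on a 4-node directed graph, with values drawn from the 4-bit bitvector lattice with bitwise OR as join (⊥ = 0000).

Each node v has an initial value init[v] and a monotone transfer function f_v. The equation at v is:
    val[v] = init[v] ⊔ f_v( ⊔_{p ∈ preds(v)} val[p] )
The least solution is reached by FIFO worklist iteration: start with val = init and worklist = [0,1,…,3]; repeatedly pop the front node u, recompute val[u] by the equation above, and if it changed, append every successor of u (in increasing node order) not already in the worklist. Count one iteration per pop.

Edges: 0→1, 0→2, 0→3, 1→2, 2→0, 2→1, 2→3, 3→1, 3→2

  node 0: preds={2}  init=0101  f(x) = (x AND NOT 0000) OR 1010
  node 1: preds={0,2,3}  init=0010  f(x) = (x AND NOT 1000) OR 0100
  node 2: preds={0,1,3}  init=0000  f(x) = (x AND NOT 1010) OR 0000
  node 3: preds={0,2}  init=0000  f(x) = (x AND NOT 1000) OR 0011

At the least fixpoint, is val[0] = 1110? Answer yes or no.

no

Iteration log — 7 steps:
  step 1. node 0  ⊔preds=0000  new=1111  old=0101  +wl: 
  step 2. node 1  ⊔preds=1111  new=0111  old=0010  +wl: 
  step 3. node 2  ⊔preds=1111  new=0101  old=0000  +wl: 0,1
  step 4. node 3  ⊔preds=1111  new=0111  old=0000  +wl: 2
  step 5. node 0  ⊔preds=0101  new=1111  stable
  step 6. node 1  ⊔preds=1111  new=0111  stable
  step 7. node 2  ⊔preds=1111  new=0101  stable

Least fixpoint reached:
  node 0: 1111
  node 1: 0111
  node 2: 0101
  node 3: 0111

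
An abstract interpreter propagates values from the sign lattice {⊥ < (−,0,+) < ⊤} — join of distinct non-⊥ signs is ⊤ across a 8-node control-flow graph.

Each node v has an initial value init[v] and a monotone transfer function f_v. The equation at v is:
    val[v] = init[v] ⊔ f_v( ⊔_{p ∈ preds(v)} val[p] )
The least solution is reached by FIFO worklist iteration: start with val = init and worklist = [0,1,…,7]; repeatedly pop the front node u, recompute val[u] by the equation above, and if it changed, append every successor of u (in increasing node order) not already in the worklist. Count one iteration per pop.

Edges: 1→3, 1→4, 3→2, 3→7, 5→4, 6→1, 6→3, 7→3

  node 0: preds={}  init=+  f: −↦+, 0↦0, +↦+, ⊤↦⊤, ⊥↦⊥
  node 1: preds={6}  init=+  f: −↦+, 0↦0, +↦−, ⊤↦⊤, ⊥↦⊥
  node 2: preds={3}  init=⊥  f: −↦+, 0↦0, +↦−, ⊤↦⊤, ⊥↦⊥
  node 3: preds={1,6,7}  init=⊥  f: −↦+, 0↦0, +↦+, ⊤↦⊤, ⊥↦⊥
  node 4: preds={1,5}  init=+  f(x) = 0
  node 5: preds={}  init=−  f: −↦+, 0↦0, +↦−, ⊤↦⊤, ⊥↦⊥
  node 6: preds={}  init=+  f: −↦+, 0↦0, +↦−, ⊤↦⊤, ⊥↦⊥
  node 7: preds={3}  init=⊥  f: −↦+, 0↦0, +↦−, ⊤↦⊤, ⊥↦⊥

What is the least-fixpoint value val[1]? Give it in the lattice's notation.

⊤

Trace (10 dequeues):
  [1] u=0 | in ⊥ | out + | ==
  [2] u=1 | in + | out ⊤ | prev + | push {}
  [3] u=2 | in ⊥ | out ⊥ | ==
  [4] u=3 | in ⊤ | out ⊤ | prev ⊥ | push {2}
  [5] u=4 | in ⊤ | out ⊤ | prev + | push {}
  [6] u=5 | in ⊥ | out − | ==
  [7] u=6 | in ⊥ | out + | ==
  [8] u=7 | in ⊤ | out ⊤ | prev ⊥ | push {3}
  [9] u=2 | in ⊤ | out ⊤ | prev ⊥ | push {}
  [10] u=3 | in ⊤ | out ⊤ | ==

Converged values:
  [0] +
  [1] ⊤
  [2] ⊤
  [3] ⊤
  [4] ⊤
  [5] −
  [6] +
  [7] ⊤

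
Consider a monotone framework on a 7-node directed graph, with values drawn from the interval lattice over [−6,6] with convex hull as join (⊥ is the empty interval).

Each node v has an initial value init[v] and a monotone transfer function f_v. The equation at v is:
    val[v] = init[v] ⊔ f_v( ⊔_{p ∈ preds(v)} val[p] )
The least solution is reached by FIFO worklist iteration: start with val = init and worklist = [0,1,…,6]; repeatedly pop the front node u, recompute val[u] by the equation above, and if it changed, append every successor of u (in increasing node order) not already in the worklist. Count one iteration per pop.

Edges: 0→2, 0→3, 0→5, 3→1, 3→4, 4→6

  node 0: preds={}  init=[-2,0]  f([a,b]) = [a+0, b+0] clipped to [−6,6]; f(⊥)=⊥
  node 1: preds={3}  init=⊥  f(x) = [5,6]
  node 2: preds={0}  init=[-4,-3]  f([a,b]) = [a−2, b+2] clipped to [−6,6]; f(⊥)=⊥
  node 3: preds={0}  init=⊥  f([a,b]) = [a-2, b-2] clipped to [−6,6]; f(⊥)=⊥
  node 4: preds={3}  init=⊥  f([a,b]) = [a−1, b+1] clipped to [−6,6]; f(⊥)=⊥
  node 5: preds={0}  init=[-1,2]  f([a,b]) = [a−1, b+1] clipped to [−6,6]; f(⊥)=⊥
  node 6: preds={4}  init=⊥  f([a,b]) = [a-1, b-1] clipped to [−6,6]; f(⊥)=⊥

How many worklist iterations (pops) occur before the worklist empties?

Worklist (8 pops):
  #1 pop 0: in=⊥ → [-2,0] (no change)
  #2 pop 1: in=⊥ → [5,6] (was ⊥); enqueue []
  #3 pop 2: in=[-2,0] → [-4,2] (was [-4,-3]); enqueue []
  #4 pop 3: in=[-2,0] → [-4,-2] (was ⊥); enqueue [1]
  #5 pop 4: in=[-4,-2] → [-5,-1] (was ⊥); enqueue []
  #6 pop 5: in=[-2,0] → [-3,2] (was [-1,2]); enqueue []
  #7 pop 6: in=[-5,-1] → [-6,-2] (was ⊥); enqueue []
  #8 pop 1: in=[-4,-2] → [5,6] (no change)

Fixpoint:
  val[0] = [-2,0]
  val[1] = [5,6]
  val[2] = [-4,2]
  val[3] = [-4,-2]
  val[4] = [-5,-1]
  val[5] = [-3,2]
  val[6] = [-6,-2]

8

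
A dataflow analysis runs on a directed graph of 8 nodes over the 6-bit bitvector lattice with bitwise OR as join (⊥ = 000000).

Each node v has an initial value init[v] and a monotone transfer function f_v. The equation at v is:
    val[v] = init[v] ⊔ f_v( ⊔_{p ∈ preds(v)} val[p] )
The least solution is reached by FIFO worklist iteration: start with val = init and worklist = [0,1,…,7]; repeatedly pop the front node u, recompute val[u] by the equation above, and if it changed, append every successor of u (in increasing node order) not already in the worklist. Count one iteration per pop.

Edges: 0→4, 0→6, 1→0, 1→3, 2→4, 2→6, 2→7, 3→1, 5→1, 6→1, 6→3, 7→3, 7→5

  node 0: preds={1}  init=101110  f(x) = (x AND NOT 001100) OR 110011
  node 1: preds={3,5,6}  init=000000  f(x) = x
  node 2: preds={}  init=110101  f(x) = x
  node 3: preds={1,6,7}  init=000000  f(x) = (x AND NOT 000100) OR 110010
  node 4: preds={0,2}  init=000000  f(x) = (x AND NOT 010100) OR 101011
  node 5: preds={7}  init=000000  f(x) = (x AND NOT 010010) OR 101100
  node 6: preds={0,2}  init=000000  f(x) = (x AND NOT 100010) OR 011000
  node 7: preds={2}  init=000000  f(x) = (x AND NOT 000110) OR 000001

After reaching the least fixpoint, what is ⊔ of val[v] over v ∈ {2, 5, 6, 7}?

Worklist (13 pops):
  #1 pop 0: in=000000 → 111111 (was 101110); enqueue []
  #2 pop 1: in=000000 → 000000 (no change)
  #3 pop 2: in=000000 → 110101 (no change)
  #4 pop 3: in=000000 → 110010 (was 000000); enqueue [1]
  #5 pop 4: in=111111 → 101011 (was 000000); enqueue []
  #6 pop 5: in=000000 → 101100 (was 000000); enqueue []
  #7 pop 6: in=111111 → 011101 (was 000000); enqueue [3]
  #8 pop 7: in=110101 → 110001 (was 000000); enqueue [5]
  #9 pop 1: in=111111 → 111111 (was 000000); enqueue [0]
  #10 pop 3: in=111111 → 111011 (was 110010); enqueue [1]
  #11 pop 5: in=110001 → 101101 (was 101100); enqueue []
  #12 pop 0: in=111111 → 111111 (no change)
  #13 pop 1: in=111111 → 111111 (no change)

Fixpoint:
  val[0] = 111111
  val[1] = 111111
  val[2] = 110101
  val[3] = 111011
  val[4] = 101011
  val[5] = 101101
  val[6] = 011101
  val[7] = 110001

111101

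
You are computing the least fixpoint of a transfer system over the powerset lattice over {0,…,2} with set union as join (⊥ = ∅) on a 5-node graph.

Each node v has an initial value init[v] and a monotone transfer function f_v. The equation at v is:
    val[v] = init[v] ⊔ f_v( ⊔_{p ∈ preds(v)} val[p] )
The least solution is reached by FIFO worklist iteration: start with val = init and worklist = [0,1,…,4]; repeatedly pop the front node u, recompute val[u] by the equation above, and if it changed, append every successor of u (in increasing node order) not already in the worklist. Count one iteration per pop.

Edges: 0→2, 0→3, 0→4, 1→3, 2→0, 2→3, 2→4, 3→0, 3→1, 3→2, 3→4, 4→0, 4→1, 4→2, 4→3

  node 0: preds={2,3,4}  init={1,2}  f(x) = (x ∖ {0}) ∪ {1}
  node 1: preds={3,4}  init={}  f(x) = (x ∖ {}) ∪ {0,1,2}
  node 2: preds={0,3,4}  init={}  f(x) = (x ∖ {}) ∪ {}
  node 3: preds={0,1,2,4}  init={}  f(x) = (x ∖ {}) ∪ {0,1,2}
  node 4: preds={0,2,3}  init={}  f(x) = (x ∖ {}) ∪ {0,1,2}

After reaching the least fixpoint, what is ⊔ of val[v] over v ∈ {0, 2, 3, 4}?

{0,1,2}

Worklist (11 pops):
  #1 pop 0: in={} → {1,2} (no change)
  #2 pop 1: in={} → {0,1,2} (was {}); enqueue []
  #3 pop 2: in={1,2} → {1,2} (was {}); enqueue [0]
  #4 pop 3: in={0,1,2} → {0,1,2} (was {}); enqueue [1,2]
  #5 pop 4: in={0,1,2} → {0,1,2} (was {}); enqueue [3]
  #6 pop 0: in={0,1,2} → {1,2} (no change)
  #7 pop 1: in={0,1,2} → {0,1,2} (no change)
  #8 pop 2: in={0,1,2} → {0,1,2} (was {1,2}); enqueue [0,4]
  #9 pop 3: in={0,1,2} → {0,1,2} (no change)
  #10 pop 0: in={0,1,2} → {1,2} (no change)
  #11 pop 4: in={0,1,2} → {0,1,2} (no change)

Fixpoint:
  val[0] = {1,2}
  val[1] = {0,1,2}
  val[2] = {0,1,2}
  val[3] = {0,1,2}
  val[4] = {0,1,2}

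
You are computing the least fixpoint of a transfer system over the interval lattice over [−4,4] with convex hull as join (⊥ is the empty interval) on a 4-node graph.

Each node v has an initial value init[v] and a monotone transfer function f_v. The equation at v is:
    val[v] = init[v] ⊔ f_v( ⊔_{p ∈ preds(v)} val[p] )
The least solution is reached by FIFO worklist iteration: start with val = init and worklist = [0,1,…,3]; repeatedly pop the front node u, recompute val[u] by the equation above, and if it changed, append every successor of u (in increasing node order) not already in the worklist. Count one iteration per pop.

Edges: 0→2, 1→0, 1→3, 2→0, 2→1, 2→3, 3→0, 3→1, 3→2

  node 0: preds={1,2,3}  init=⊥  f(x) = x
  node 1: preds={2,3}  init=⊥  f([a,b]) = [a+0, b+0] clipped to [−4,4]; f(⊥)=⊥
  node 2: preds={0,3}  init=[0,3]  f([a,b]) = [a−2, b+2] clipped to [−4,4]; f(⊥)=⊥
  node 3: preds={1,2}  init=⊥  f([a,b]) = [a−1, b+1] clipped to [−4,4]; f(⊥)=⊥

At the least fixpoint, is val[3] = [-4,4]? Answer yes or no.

Worklist (13 pops):
  #1 pop 0: in=[0,3] → [0,3] (was ⊥); enqueue []
  #2 pop 1: in=[0,3] → [0,3] (was ⊥); enqueue [0]
  #3 pop 2: in=[0,3] → [-2,4] (was [0,3]); enqueue [1]
  #4 pop 3: in=[-2,4] → [-3,4] (was ⊥); enqueue [2]
  #5 pop 0: in=[-3,4] → [-3,4] (was [0,3]); enqueue []
  #6 pop 1: in=[-3,4] → [-3,4] (was [0,3]); enqueue [0,3]
  #7 pop 2: in=[-3,4] → [-4,4] (was [-2,4]); enqueue [1]
  #8 pop 0: in=[-4,4] → [-4,4] (was [-3,4]); enqueue [2]
  #9 pop 3: in=[-4,4] → [-4,4] (was [-3,4]); enqueue [0]
  #10 pop 1: in=[-4,4] → [-4,4] (was [-3,4]); enqueue [3]
  #11 pop 2: in=[-4,4] → [-4,4] (no change)
  #12 pop 0: in=[-4,4] → [-4,4] (no change)
  #13 pop 3: in=[-4,4] → [-4,4] (no change)

Fixpoint:
  val[0] = [-4,4]
  val[1] = [-4,4]
  val[2] = [-4,4]
  val[3] = [-4,4]

yes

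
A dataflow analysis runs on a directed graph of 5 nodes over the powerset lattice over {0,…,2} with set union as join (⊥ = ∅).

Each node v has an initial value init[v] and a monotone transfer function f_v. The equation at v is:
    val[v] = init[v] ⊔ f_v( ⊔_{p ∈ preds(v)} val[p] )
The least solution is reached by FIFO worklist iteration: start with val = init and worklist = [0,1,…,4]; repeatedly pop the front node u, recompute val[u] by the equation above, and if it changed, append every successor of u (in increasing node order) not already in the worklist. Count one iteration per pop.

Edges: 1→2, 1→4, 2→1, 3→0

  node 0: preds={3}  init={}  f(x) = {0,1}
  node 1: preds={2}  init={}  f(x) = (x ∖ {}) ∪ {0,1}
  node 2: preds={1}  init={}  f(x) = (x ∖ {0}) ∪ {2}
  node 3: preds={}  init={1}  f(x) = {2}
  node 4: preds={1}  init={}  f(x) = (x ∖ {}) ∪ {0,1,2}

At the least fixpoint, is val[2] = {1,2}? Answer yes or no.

yes

Worklist (9 pops):
  #1 pop 0: in={1} → {0,1} (was {}); enqueue []
  #2 pop 1: in={} → {0,1} (was {}); enqueue []
  #3 pop 2: in={0,1} → {1,2} (was {}); enqueue [1]
  #4 pop 3: in={} → {1,2} (was {1}); enqueue [0]
  #5 pop 4: in={0,1} → {0,1,2} (was {}); enqueue []
  #6 pop 1: in={1,2} → {0,1,2} (was {0,1}); enqueue [2,4]
  #7 pop 0: in={1,2} → {0,1} (no change)
  #8 pop 2: in={0,1,2} → {1,2} (no change)
  #9 pop 4: in={0,1,2} → {0,1,2} (no change)

Fixpoint:
  val[0] = {0,1}
  val[1] = {0,1,2}
  val[2] = {1,2}
  val[3] = {1,2}
  val[4] = {0,1,2}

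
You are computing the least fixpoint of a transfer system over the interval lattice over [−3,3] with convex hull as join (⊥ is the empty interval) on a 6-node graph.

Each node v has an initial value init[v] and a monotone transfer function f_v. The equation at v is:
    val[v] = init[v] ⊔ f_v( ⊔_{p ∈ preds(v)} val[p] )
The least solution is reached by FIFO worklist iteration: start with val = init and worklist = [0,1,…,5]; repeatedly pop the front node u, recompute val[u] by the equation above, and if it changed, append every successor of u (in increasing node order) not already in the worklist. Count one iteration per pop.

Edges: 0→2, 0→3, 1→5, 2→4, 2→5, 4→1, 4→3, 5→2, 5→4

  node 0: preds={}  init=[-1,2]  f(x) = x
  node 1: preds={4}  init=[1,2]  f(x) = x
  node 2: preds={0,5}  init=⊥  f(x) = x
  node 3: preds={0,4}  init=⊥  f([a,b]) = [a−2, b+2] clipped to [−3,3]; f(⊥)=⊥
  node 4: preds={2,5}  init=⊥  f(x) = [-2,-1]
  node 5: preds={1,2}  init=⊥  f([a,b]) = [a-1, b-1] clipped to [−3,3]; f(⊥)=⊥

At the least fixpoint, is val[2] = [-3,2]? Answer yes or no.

Trace (14 dequeues):
  [1] u=0 | in ⊥ | out [-1,2] | ==
  [2] u=1 | in ⊥ | out [1,2] | ==
  [3] u=2 | in [-1,2] | out [-1,2] | prev ⊥ | push {}
  [4] u=3 | in [-1,2] | out [-3,3] | prev ⊥ | push {}
  [5] u=4 | in [-1,2] | out [-2,-1] | prev ⊥ | push {1,3}
  [6] u=5 | in [-1,2] | out [-2,1] | prev ⊥ | push {2,4}
  [7] u=1 | in [-2,-1] | out [-2,2] | prev [1,2] | push {5}
  [8] u=3 | in [-2,2] | out [-3,3] | ==
  [9] u=2 | in [-2,2] | out [-2,2] | prev [-1,2] | push {}
  [10] u=4 | in [-2,2] | out [-2,-1] | ==
  [11] u=5 | in [-2,2] | out [-3,1] | prev [-2,1] | push {2,4}
  [12] u=2 | in [-3,2] | out [-3,2] | prev [-2,2] | push {5}
  [13] u=4 | in [-3,2] | out [-2,-1] | ==
  [14] u=5 | in [-3,2] | out [-3,1] | ==

Converged values:
  [0] [-1,2]
  [1] [-2,2]
  [2] [-3,2]
  [3] [-3,3]
  [4] [-2,-1]
  [5] [-3,1]

yes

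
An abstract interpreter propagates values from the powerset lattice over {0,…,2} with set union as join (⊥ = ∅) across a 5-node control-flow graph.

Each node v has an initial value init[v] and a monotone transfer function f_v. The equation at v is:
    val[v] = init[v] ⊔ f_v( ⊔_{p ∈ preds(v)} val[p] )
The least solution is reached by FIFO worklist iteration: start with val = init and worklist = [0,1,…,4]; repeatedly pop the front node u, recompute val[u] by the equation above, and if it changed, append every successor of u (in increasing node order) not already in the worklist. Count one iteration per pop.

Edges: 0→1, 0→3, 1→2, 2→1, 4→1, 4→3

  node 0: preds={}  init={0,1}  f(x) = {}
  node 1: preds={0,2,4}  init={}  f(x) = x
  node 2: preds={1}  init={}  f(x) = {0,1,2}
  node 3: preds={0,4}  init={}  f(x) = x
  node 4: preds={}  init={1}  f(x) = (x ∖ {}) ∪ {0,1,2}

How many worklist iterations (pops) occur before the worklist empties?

Iteration log — 8 steps:
  step 1. node 0  ⊔preds={}  new={0,1}  stable
  step 2. node 1  ⊔preds={0,1}  new={0,1}  old={}  +wl: 
  step 3. node 2  ⊔preds={0,1}  new={0,1,2}  old={}  +wl: 1
  step 4. node 3  ⊔preds={0,1}  new={0,1}  old={}  +wl: 
  step 5. node 4  ⊔preds={}  new={0,1,2}  old={1}  +wl: 3
  step 6. node 1  ⊔preds={0,1,2}  new={0,1,2}  old={0,1}  +wl: 2
  step 7. node 3  ⊔preds={0,1,2}  new={0,1,2}  old={0,1}  +wl: 
  step 8. node 2  ⊔preds={0,1,2}  new={0,1,2}  stable

Least fixpoint reached:
  node 0: {0,1}
  node 1: {0,1,2}
  node 2: {0,1,2}
  node 3: {0,1,2}
  node 4: {0,1,2}

8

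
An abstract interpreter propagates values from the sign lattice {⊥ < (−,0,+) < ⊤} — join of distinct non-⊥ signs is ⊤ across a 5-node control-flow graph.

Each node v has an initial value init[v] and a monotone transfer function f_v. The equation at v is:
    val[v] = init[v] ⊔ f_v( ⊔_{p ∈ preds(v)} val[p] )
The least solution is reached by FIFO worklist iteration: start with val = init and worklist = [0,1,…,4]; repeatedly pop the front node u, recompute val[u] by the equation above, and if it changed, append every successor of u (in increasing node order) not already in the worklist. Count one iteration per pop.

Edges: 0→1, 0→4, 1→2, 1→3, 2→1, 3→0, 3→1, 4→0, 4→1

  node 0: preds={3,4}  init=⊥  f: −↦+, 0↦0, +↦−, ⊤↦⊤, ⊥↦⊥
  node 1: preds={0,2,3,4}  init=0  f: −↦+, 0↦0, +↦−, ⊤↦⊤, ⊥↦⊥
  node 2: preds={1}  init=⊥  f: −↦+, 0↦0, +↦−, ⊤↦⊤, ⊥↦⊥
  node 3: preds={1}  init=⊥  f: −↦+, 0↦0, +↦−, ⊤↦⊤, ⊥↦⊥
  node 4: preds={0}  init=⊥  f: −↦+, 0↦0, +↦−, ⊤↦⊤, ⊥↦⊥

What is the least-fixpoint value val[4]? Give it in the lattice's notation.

Trace (11 dequeues):
  [1] u=0 | in ⊥ | out ⊥ | ==
  [2] u=1 | in ⊥ | out 0 | ==
  [3] u=2 | in 0 | out 0 | prev ⊥ | push {1}
  [4] u=3 | in 0 | out 0 | prev ⊥ | push {0}
  [5] u=4 | in ⊥ | out ⊥ | ==
  [6] u=1 | in 0 | out 0 | ==
  [7] u=0 | in 0 | out 0 | prev ⊥ | push {1,4}
  [8] u=1 | in 0 | out 0 | ==
  [9] u=4 | in 0 | out 0 | prev ⊥ | push {0,1}
  [10] u=0 | in 0 | out 0 | ==
  [11] u=1 | in 0 | out 0 | ==

Converged values:
  [0] 0
  [1] 0
  [2] 0
  [3] 0
  [4] 0

0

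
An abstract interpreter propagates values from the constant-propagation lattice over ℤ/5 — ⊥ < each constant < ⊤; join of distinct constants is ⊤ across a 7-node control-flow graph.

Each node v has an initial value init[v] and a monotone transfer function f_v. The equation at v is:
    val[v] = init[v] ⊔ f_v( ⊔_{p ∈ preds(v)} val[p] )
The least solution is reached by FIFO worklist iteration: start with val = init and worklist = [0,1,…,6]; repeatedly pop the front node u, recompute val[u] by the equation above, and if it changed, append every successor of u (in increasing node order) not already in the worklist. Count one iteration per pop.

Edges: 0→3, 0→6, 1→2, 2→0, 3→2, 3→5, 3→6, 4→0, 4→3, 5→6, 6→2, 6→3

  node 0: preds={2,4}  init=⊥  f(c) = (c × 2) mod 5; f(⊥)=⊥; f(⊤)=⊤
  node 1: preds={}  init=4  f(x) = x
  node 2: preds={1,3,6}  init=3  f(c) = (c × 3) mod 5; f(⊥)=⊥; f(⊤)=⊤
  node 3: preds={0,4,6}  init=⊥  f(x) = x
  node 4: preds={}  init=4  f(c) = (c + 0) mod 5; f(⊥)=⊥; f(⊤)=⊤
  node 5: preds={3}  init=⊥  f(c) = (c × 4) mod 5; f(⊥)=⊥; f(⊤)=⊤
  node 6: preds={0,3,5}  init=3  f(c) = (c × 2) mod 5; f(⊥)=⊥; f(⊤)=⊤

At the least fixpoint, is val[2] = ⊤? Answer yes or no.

Trace (10 dequeues):
  [1] u=0 | in ⊤ | out ⊤ | prev ⊥ | push {}
  [2] u=1 | in ⊥ | out 4 | ==
  [3] u=2 | in ⊤ | out ⊤ | prev 3 | push {0}
  [4] u=3 | in ⊤ | out ⊤ | prev ⊥ | push {2}
  [5] u=4 | in ⊥ | out 4 | ==
  [6] u=5 | in ⊤ | out ⊤ | prev ⊥ | push {}
  [7] u=6 | in ⊤ | out ⊤ | prev 3 | push {3}
  [8] u=0 | in ⊤ | out ⊤ | ==
  [9] u=2 | in ⊤ | out ⊤ | ==
  [10] u=3 | in ⊤ | out ⊤ | ==

Converged values:
  [0] ⊤
  [1] 4
  [2] ⊤
  [3] ⊤
  [4] 4
  [5] ⊤
  [6] ⊤

yes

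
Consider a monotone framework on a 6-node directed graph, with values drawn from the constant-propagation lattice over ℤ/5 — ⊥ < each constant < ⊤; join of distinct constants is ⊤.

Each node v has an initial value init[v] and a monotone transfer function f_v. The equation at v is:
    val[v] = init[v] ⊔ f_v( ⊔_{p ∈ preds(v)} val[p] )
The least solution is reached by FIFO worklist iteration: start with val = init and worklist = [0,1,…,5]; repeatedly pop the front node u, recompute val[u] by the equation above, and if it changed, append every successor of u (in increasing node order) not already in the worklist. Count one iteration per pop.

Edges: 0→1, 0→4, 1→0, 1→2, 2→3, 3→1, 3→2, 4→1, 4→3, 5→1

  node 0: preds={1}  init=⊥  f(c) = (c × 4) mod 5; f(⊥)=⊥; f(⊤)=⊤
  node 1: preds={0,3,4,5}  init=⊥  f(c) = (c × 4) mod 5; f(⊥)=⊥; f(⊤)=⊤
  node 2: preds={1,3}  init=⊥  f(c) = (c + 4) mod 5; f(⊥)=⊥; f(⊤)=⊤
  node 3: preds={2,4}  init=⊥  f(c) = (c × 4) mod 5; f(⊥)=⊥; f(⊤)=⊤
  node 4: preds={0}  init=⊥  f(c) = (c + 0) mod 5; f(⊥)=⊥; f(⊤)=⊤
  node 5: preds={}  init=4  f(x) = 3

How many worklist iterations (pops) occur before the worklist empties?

Trace (17 dequeues):
  [1] u=0 | in ⊥ | out ⊥ | ==
  [2] u=1 | in 4 | out 1 | prev ⊥ | push {0}
  [3] u=2 | in 1 | out 0 | prev ⊥ | push {}
  [4] u=3 | in 0 | out 0 | prev ⊥ | push {1,2}
  [5] u=4 | in ⊥ | out ⊥ | ==
  [6] u=5 | in ⊥ | out ⊤ | prev 4 | push {}
  [7] u=0 | in 1 | out 4 | prev ⊥ | push {4}
  [8] u=1 | in ⊤ | out ⊤ | prev 1 | push {0}
  [9] u=2 | in ⊤ | out ⊤ | prev 0 | push {3}
  [10] u=4 | in 4 | out 4 | prev ⊥ | push {1}
  [11] u=0 | in ⊤ | out ⊤ | prev 4 | push {4}
  [12] u=3 | in ⊤ | out ⊤ | prev 0 | push {2}
  [13] u=1 | in ⊤ | out ⊤ | ==
  [14] u=4 | in ⊤ | out ⊤ | prev 4 | push {1,3}
  [15] u=2 | in ⊤ | out ⊤ | ==
  [16] u=1 | in ⊤ | out ⊤ | ==
  [17] u=3 | in ⊤ | out ⊤ | ==

Converged values:
  [0] ⊤
  [1] ⊤
  [2] ⊤
  [3] ⊤
  [4] ⊤
  [5] ⊤

17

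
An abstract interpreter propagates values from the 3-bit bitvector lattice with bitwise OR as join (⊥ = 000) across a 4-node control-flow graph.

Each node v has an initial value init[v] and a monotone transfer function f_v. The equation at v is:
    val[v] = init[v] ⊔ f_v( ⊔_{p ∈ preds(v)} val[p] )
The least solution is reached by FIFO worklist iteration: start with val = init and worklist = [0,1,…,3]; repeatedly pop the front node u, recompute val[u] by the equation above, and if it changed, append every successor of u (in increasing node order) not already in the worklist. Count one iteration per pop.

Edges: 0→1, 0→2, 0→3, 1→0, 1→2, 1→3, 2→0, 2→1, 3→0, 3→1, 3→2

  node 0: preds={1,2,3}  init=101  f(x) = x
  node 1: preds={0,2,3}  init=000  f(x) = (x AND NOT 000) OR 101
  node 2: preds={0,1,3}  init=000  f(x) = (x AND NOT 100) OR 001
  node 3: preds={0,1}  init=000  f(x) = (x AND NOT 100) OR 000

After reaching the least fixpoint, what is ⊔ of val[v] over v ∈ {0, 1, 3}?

Worklist (7 pops):
  #1 pop 0: in=000 → 101 (no change)
  #2 pop 1: in=101 → 101 (was 000); enqueue [0]
  #3 pop 2: in=101 → 001 (was 000); enqueue [1]
  #4 pop 3: in=101 → 001 (was 000); enqueue [2]
  #5 pop 0: in=101 → 101 (no change)
  #6 pop 1: in=101 → 101 (no change)
  #7 pop 2: in=101 → 001 (no change)

Fixpoint:
  val[0] = 101
  val[1] = 101
  val[2] = 001
  val[3] = 001

101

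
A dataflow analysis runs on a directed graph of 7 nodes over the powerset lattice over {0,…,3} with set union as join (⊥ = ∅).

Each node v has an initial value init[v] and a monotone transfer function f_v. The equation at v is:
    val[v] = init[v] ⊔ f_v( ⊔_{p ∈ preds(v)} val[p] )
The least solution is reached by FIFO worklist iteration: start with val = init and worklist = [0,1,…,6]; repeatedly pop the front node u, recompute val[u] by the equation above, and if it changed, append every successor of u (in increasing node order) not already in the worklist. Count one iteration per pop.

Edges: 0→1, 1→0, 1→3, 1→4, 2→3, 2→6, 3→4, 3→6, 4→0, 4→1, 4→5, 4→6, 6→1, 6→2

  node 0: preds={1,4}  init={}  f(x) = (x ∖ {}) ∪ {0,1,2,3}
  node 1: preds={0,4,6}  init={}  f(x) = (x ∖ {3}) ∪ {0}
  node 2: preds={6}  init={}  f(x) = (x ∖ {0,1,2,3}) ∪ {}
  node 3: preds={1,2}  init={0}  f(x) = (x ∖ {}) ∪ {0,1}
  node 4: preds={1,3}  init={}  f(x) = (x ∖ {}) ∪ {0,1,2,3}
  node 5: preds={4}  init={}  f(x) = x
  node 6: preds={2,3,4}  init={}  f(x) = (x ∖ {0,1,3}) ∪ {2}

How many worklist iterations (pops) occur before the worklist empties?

Worklist (10 pops):
  #1 pop 0: in={} → {0,1,2,3} (was {}); enqueue []
  #2 pop 1: in={0,1,2,3} → {0,1,2} (was {}); enqueue [0]
  #3 pop 2: in={} → {} (no change)
  #4 pop 3: in={0,1,2} → {0,1,2} (was {0}); enqueue []
  #5 pop 4: in={0,1,2} → {0,1,2,3} (was {}); enqueue [1]
  #6 pop 5: in={0,1,2,3} → {0,1,2,3} (was {}); enqueue []
  #7 pop 6: in={0,1,2,3} → {2} (was {}); enqueue [2]
  #8 pop 0: in={0,1,2,3} → {0,1,2,3} (no change)
  #9 pop 1: in={0,1,2,3} → {0,1,2} (no change)
  #10 pop 2: in={2} → {} (no change)

Fixpoint:
  val[0] = {0,1,2,3}
  val[1] = {0,1,2}
  val[2] = {}
  val[3] = {0,1,2}
  val[4] = {0,1,2,3}
  val[5] = {0,1,2,3}
  val[6] = {2}

10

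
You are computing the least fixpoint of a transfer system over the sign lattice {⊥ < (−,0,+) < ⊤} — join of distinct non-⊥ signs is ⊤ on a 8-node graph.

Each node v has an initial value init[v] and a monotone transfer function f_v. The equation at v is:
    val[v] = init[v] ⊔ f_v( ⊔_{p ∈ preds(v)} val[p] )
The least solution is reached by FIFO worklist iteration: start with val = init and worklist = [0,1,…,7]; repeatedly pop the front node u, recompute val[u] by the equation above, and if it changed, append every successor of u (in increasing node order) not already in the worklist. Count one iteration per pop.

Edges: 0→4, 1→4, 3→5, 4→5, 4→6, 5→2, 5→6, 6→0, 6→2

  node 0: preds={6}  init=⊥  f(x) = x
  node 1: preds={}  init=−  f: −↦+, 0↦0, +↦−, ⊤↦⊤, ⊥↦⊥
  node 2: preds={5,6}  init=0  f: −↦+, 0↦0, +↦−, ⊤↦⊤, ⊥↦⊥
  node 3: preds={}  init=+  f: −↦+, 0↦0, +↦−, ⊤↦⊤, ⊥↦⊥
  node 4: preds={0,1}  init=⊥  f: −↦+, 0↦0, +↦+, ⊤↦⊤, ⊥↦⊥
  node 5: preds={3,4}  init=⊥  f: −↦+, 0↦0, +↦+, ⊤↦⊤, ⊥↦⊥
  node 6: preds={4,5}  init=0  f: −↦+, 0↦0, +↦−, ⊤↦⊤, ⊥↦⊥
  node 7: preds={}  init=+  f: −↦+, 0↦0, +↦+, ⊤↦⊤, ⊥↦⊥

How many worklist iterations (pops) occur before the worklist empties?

11

Worklist (11 pops):
  #1 pop 0: in=0 → 0 (was ⊥); enqueue []
  #2 pop 1: in=⊥ → − (no change)
  #3 pop 2: in=0 → 0 (no change)
  #4 pop 3: in=⊥ → + (no change)
  #5 pop 4: in=⊤ → ⊤ (was ⊥); enqueue []
  #6 pop 5: in=⊤ → ⊤ (was ⊥); enqueue [2]
  #7 pop 6: in=⊤ → ⊤ (was 0); enqueue [0]
  #8 pop 7: in=⊥ → + (no change)
  #9 pop 2: in=⊤ → ⊤ (was 0); enqueue []
  #10 pop 0: in=⊤ → ⊤ (was 0); enqueue [4]
  #11 pop 4: in=⊤ → ⊤ (no change)

Fixpoint:
  val[0] = ⊤
  val[1] = −
  val[2] = ⊤
  val[3] = +
  val[4] = ⊤
  val[5] = ⊤
  val[6] = ⊤
  val[7] = +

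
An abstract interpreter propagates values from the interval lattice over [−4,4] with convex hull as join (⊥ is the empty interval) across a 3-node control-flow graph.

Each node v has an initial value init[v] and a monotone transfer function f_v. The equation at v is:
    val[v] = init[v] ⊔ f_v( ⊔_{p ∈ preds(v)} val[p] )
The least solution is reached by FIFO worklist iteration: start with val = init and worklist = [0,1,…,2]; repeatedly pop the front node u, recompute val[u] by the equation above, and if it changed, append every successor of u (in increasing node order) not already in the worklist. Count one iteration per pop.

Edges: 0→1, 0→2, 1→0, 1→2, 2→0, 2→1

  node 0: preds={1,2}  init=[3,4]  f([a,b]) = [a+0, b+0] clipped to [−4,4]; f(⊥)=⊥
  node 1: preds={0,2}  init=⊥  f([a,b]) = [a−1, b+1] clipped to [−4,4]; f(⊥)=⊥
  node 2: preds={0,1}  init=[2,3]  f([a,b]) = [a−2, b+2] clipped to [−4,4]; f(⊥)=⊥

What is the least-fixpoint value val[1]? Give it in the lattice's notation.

[-4,4]

Iteration log — 10 steps:
  step 1. node 0  ⊔preds=[2,3]  new=[2,4]  old=[3,4]  +wl: 
  step 2. node 1  ⊔preds=[2,4]  new=[1,4]  old=⊥  +wl: 0
  step 3. node 2  ⊔preds=[1,4]  new=[-1,4]  old=[2,3]  +wl: 1
  step 4. node 0  ⊔preds=[-1,4]  new=[-1,4]  old=[2,4]  +wl: 2
  step 5. node 1  ⊔preds=[-1,4]  new=[-2,4]  old=[1,4]  +wl: 0
  step 6. node 2  ⊔preds=[-2,4]  new=[-4,4]  old=[-1,4]  +wl: 1
  step 7. node 0  ⊔preds=[-4,4]  new=[-4,4]  old=[-1,4]  +wl: 2
  step 8. node 1  ⊔preds=[-4,4]  new=[-4,4]  old=[-2,4]  +wl: 0
  step 9. node 2  ⊔preds=[-4,4]  new=[-4,4]  stable
  step 10. node 0  ⊔preds=[-4,4]  new=[-4,4]  stable

Least fixpoint reached:
  node 0: [-4,4]
  node 1: [-4,4]
  node 2: [-4,4]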